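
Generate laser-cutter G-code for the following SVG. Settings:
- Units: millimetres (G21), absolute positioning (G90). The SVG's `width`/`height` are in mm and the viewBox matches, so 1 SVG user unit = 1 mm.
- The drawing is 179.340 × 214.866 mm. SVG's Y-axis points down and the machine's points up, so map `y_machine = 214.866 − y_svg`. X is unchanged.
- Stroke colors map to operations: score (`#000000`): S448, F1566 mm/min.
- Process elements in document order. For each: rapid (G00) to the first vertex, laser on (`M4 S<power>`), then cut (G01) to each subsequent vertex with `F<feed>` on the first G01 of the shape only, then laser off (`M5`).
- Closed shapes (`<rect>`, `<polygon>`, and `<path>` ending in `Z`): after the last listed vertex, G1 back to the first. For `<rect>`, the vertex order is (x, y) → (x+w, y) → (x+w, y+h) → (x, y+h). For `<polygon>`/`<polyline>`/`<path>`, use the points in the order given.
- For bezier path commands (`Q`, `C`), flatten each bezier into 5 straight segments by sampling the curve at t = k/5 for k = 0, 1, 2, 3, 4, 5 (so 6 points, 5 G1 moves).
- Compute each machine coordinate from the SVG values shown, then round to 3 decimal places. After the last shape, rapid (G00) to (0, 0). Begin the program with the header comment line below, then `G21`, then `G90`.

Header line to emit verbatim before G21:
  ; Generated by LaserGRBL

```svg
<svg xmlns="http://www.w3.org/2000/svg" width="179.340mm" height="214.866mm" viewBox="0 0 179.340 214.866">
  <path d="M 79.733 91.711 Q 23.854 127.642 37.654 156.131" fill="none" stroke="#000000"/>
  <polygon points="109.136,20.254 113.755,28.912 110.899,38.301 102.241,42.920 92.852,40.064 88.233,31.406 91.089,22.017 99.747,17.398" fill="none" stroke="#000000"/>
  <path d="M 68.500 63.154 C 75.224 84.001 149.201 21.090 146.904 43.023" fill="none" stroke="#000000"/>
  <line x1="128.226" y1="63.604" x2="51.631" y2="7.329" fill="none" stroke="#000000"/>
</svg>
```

1 u = 1 mm; y_m = 214.866 − y.

[1] `<path>` quadratic bezier, #000000→score S448 F1566: (79.733,123.155) → (60.169,109.080) → (46.178,95.601) → (37.763,82.717) → (34.921,70.428) → (37.654,58.735)

[2] `<polygon>` regular polygon, #000000→score S448 F1566: (109.136,194.612) → (113.755,185.954) → (110.899,176.565) → (102.241,171.946) → (92.852,174.802) → (88.233,183.460) → (91.089,192.849) → (99.747,197.468) → (109.136,194.612) (closed)

[3] `<path>` cubic bezier, #000000→score S448 F1566: (68.500,151.712) → (79.457,147.906) → (99.665,156.109) → (122.235,168.228) → (140.278,176.170) → (146.904,171.843)

[4] `<line>` line segment, #000000→score S448 F1566: (128.226,151.262) → (51.631,207.537)

; Generated by LaserGRBL
G21
G90
G00 X79.733 Y123.155
M4 S448
G01 X60.169 Y109.080 F1566
G01 X46.178 Y95.601
G01 X37.763 Y82.717
G01 X34.921 Y70.428
G01 X37.654 Y58.735
M5
G00 X109.136 Y194.612
M4 S448
G01 X113.755 Y185.954 F1566
G01 X110.899 Y176.565
G01 X102.241 Y171.946
G01 X92.852 Y174.802
G01 X88.233 Y183.460
G01 X91.089 Y192.849
G01 X99.747 Y197.468
G01 X109.136 Y194.612
M5
G00 X68.500 Y151.712
M4 S448
G01 X79.457 Y147.906 F1566
G01 X99.665 Y156.109
G01 X122.235 Y168.228
G01 X140.278 Y176.170
G01 X146.904 Y171.843
M5
G00 X128.226 Y151.262
M4 S448
G01 X51.631 Y207.537 F1566
M5
G00 X0.000 Y0.000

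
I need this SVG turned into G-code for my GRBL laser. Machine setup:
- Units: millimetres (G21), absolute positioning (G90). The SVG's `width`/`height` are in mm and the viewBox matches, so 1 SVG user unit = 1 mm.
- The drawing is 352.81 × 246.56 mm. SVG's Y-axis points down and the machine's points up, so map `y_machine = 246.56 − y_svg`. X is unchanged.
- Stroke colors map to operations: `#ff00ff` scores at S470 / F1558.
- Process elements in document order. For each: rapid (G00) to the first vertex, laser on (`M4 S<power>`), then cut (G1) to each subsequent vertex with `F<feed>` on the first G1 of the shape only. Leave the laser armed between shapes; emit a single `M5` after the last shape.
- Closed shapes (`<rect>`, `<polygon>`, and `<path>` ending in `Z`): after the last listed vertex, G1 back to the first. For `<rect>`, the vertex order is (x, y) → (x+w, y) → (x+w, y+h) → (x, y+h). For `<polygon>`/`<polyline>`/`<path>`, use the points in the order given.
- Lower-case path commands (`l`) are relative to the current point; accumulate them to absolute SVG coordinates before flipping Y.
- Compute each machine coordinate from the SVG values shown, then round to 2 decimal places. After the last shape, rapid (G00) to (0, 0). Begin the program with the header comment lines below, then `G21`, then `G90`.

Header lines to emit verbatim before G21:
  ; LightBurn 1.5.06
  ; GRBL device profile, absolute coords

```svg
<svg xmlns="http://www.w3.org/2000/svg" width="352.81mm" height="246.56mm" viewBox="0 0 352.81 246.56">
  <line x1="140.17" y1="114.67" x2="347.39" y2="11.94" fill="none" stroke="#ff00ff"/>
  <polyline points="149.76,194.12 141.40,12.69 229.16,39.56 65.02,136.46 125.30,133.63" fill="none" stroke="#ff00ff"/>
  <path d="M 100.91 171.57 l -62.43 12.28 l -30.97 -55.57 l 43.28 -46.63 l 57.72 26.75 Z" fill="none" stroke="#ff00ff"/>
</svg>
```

Since the viewBox matches the mm dimensions, user units are millimetres directly. The only transform is the Y-flip y_m = 246.56 − y_svg.

Shape 1 is a line segment drawn with `<line>`. Its stroke #ff00ff means score at S470, F1558. After flipping Y the toolpath is (140.17,131.89) → (347.39,234.62).

Shape 2 is a open polyline drawn with `<polyline>`. Its stroke #ff00ff means score at S470, F1558. After flipping Y the toolpath is (149.76,52.44) → (141.40,233.87) → (229.16,207.00) → (65.02,110.10) → (125.30,112.93).

Shape 3 is a regular polygon drawn with `<path>`. Its stroke #ff00ff means score at S470, F1558. After flipping Y the toolpath is (100.91,74.99) → (38.48,62.71) → (7.51,118.28) → (50.79,164.91) → (108.51,138.16) → (100.91,74.99), returning to the start.

; LightBurn 1.5.06
; GRBL device profile, absolute coords
G21
G90
G00 X140.17 Y131.89
M4 S470
G1 X347.39 Y234.62 F1558
G00 X149.76 Y52.44
M4 S470
G1 X141.40 Y233.87 F1558
G1 X229.16 Y207.00
G1 X65.02 Y110.10
G1 X125.30 Y112.93
G00 X100.91 Y74.99
M4 S470
G1 X38.48 Y62.71 F1558
G1 X7.51 Y118.28
G1 X50.79 Y164.91
G1 X108.51 Y138.16
G1 X100.91 Y74.99
M5
G00 X0.00 Y0.00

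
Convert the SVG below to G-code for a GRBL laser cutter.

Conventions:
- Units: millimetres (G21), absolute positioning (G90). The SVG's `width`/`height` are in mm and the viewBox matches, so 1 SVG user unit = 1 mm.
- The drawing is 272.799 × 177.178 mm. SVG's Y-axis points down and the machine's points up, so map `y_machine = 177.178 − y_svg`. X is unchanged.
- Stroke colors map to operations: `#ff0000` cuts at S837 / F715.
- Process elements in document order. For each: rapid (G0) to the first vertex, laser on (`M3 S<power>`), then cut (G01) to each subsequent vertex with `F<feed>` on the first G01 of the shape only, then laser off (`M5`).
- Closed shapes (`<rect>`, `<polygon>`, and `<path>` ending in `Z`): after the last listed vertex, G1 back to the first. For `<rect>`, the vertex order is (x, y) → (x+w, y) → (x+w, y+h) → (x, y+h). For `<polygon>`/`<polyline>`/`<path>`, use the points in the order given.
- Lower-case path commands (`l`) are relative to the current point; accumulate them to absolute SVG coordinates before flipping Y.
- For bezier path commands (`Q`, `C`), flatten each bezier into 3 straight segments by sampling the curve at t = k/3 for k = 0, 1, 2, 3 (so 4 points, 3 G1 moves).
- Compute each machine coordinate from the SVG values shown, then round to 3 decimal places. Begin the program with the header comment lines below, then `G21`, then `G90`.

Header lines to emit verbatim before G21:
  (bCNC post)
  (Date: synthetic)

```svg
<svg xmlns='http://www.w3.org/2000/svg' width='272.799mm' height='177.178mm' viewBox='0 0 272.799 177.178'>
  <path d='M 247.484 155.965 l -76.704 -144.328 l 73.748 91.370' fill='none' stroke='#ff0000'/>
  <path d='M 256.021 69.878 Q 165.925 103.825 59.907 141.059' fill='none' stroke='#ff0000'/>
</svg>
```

1 u = 1 mm; y_m = 177.178 − y.

[1] `<path>` open polyline, #ff0000→cut S837 F715: (247.484,21.213) → (170.780,165.541) → (244.528,74.171)

[2] `<path>` quadratic bezier, #ff0000→cut S837 F715: (256.021,107.300) → (194.188,84.303) → (128.817,60.576) → (59.907,36.119)

(bCNC post)
(Date: synthetic)
G21
G90
G0 X247.484 Y21.213
M3 S837
G01 X170.780 Y165.541 F715
G01 X244.528 Y74.171
M5
G0 X256.021 Y107.300
M3 S837
G01 X194.188 Y84.303 F715
G01 X128.817 Y60.576
G01 X59.907 Y36.119
M5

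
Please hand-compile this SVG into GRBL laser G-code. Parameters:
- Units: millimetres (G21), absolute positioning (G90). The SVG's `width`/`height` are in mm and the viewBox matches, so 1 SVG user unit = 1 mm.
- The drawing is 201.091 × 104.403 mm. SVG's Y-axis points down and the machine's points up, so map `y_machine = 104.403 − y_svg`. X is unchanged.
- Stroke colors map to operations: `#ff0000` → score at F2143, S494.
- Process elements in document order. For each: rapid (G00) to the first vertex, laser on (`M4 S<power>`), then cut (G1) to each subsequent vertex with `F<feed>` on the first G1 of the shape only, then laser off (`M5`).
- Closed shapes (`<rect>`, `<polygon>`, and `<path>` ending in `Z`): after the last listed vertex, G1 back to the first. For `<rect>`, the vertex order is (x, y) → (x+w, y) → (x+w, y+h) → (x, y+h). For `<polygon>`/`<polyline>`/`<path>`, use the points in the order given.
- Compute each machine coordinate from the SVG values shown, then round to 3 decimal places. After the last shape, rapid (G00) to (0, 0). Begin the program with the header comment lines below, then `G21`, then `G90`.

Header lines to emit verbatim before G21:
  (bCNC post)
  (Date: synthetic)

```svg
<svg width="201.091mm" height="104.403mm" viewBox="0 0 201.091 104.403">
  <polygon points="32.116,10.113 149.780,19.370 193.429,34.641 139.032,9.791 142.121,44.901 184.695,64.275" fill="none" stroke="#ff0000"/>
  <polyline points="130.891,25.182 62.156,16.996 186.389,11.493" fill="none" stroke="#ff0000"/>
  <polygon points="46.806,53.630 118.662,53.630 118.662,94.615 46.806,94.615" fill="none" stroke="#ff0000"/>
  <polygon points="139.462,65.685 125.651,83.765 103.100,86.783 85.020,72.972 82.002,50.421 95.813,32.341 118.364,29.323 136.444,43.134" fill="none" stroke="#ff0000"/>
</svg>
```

(bCNC post)
(Date: synthetic)
G21
G90
G00 X32.116 Y94.290
M4 S494
G1 X149.780 Y85.033 F2143
G1 X193.429 Y69.762
G1 X139.032 Y94.612
G1 X142.121 Y59.502
G1 X184.695 Y40.128
G1 X32.116 Y94.290
M5
G00 X130.891 Y79.221
M4 S494
G1 X62.156 Y87.407 F2143
G1 X186.389 Y92.910
M5
G00 X46.806 Y50.773
M4 S494
G1 X118.662 Y50.773 F2143
G1 X118.662 Y9.788
G1 X46.806 Y9.788
G1 X46.806 Y50.773
M5
G00 X139.462 Y38.718
M4 S494
G1 X125.651 Y20.638 F2143
G1 X103.100 Y17.620
G1 X85.020 Y31.431
G1 X82.002 Y53.982
G1 X95.813 Y72.062
G1 X118.364 Y75.080
G1 X136.444 Y61.269
G1 X139.462 Y38.718
M5
G00 X0.000 Y0.000

viewBox `0 0 201.091 104.403` with mm width/height → 1 unit = 1 mm. Flip: y_m = 104.403 − y_svg.

**Shape 1** — `<polygon>` closed polygon, stroke `#ff0000` → score (S494, F2143). Machine vertices: (32.116,94.290) → (149.780,85.033) → (193.429,69.762) → (139.032,94.612) → (142.121,59.502) → (184.695,40.128) → (32.116,94.290). Closed: final G1 returns to the first vertex.

**Shape 2** — `<polyline>` open polyline, stroke `#ff0000` → score (S494, F2143). Machine vertices: (130.891,79.221) → (62.156,87.407) → (186.389,92.910). Open path.

**Shape 3** — `<polygon>` rectangle, stroke `#ff0000` → score (S494, F2143). Machine vertices: (46.806,50.773) → (118.662,50.773) → (118.662,9.788) → (46.806,9.788) → (46.806,50.773). Closed: final G1 returns to the first vertex.

**Shape 4** — `<polygon>` regular polygon, stroke `#ff0000` → score (S494, F2143). Machine vertices: (139.462,38.718) → (125.651,20.638) → (103.100,17.620) → (85.020,31.431) → (82.002,53.982) → (95.813,72.062) → (118.364,75.080) → (136.444,61.269) → (139.462,38.718). Closed: final G1 returns to the first vertex.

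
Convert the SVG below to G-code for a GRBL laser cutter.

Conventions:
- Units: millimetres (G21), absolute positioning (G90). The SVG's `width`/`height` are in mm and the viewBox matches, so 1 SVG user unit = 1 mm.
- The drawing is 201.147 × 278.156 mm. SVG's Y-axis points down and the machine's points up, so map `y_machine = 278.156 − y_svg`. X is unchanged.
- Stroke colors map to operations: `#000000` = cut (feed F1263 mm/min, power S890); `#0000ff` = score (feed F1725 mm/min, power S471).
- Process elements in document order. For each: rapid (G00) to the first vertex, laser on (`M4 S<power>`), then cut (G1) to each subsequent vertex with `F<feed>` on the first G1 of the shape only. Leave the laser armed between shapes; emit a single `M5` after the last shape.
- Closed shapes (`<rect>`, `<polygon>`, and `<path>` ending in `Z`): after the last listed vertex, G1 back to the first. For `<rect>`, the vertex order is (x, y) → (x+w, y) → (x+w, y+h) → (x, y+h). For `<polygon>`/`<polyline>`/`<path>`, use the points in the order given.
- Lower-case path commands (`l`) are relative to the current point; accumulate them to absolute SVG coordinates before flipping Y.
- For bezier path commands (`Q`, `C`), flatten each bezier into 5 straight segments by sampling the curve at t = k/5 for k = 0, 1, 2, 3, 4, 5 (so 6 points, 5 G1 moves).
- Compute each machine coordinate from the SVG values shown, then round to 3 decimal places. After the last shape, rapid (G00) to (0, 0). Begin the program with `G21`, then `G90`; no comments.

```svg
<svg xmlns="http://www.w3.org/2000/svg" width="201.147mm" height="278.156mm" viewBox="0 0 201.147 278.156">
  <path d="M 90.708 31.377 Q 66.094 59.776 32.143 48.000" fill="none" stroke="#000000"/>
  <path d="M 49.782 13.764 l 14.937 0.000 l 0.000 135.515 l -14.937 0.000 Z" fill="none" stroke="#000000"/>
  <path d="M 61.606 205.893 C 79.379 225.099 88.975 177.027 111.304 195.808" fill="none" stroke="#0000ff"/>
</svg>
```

G21
G90
G00 X90.708 Y246.779
M4 S890
G1 X80.489 Y237.026 F1263
G1 X69.523 Y230.488
G1 X57.810 Y227.163
G1 X45.350 Y227.053
G1 X32.143 Y230.156
G00 X49.782 Y264.392
M4 S890
G1 X64.719 Y264.392 F1263
G1 X64.719 Y128.877
G1 X49.782 Y128.877
G1 X49.782 Y264.392
G00 X61.606 Y72.263
M4 S471
G1 X71.456 Y67.740 F1725
G1 X80.347 Y72.925
G1 X89.283 Y81.380
G1 X99.267 Y86.667
G1 X111.304 Y82.348
M5
G00 X0.000 Y0.000

viewBox `0 0 201.147 278.156` with mm width/height → 1 unit = 1 mm. Flip: y_m = 278.156 − y_svg.

**Shape 1** — `<path>` quadratic bezier, stroke `#000000` → cut (S890, F1263). Control points (SVG): P0=(90.708,31.377), P1=(66.094,59.776), P2=(32.143,48.000); sampled at t=k/5. Machine vertices: (90.708,246.779) → (80.489,237.026) → (69.523,230.488) → (57.810,227.163) → (45.350,227.053) → (32.143,230.156). Open path.

**Shape 2** — `<path>` rectangle, stroke `#000000` → cut (S890, F1263). Machine vertices: (49.782,264.392) → (64.719,264.392) → (64.719,128.877) → (49.782,128.877) → (49.782,264.392). Closed: final G1 returns to the first vertex.

**Shape 3** — `<path>` cubic bezier, stroke `#0000ff` → score (S471, F1725). Control points (SVG): P0=(61.606,205.893), P1=(79.379,225.099), P2=(88.975,177.027), P3=(111.304,195.808); sampled at t=k/5. Machine vertices: (61.606,72.263) → (71.456,67.740) → (80.347,72.925) → (89.283,81.380) → (99.267,86.667) → (111.304,82.348). Open path.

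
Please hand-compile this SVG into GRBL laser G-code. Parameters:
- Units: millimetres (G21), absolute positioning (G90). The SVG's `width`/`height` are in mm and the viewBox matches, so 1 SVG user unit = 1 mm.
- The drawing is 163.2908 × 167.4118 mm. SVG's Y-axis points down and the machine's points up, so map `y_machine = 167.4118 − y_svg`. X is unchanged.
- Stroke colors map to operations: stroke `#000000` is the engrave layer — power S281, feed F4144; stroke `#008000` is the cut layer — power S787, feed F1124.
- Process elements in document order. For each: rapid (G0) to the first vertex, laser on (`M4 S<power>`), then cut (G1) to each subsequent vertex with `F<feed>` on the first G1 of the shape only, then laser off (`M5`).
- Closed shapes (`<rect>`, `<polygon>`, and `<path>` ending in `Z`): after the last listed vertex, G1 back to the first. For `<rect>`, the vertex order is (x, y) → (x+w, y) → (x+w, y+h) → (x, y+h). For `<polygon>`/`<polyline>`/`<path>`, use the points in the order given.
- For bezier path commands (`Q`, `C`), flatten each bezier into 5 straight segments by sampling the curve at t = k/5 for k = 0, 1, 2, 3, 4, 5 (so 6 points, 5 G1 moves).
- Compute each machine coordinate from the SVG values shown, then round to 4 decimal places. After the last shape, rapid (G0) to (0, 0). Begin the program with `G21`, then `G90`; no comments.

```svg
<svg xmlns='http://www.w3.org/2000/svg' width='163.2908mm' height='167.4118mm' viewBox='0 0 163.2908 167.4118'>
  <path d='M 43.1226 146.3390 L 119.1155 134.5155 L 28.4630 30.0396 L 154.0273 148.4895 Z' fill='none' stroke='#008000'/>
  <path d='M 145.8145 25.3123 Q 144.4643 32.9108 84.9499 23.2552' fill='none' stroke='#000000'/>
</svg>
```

G21
G90
G0 X43.1226 Y21.0728
M4 S787
G1 X119.1155 Y32.8963 F1124
G1 X28.4630 Y137.3722
G1 X154.0273 Y18.9223
G1 X43.1226 Y21.0728
M5
G0 X145.8145 Y142.0995
M4 S281
G1 X142.9479 Y139.7503 F4144
G1 X135.4281 Y138.7814
G1 X123.2551 Y139.1928
G1 X106.4291 Y140.9845
G1 X84.9499 Y144.1566
M5
G0 X0.0000 Y0.0000

viewBox `0 0 163.2908 167.4118` with mm width/height → 1 unit = 1 mm. Flip: y_m = 167.4118 − y_svg.

**Shape 1** — `<path>` closed polygon, stroke `#008000` → cut (S787, F1124). Machine vertices: (43.1226,21.0728) → (119.1155,32.8963) → (28.4630,137.3722) → (154.0273,18.9223) → (43.1226,21.0728). Closed: final G1 returns to the first vertex.

**Shape 2** — `<path>` quadratic bezier, stroke `#000000` → engrave (S281, F4144). Control points (SVG): P0=(145.8145,25.3123), P1=(144.4643,32.9108), P2=(84.9499,23.2552); sampled at t=k/5. Machine vertices: (145.8145,142.0995) → (142.9479,139.7503) → (135.4281,138.7814) → (123.2551,139.1928) → (106.4291,140.9845) → (84.9499,144.1566). Open path.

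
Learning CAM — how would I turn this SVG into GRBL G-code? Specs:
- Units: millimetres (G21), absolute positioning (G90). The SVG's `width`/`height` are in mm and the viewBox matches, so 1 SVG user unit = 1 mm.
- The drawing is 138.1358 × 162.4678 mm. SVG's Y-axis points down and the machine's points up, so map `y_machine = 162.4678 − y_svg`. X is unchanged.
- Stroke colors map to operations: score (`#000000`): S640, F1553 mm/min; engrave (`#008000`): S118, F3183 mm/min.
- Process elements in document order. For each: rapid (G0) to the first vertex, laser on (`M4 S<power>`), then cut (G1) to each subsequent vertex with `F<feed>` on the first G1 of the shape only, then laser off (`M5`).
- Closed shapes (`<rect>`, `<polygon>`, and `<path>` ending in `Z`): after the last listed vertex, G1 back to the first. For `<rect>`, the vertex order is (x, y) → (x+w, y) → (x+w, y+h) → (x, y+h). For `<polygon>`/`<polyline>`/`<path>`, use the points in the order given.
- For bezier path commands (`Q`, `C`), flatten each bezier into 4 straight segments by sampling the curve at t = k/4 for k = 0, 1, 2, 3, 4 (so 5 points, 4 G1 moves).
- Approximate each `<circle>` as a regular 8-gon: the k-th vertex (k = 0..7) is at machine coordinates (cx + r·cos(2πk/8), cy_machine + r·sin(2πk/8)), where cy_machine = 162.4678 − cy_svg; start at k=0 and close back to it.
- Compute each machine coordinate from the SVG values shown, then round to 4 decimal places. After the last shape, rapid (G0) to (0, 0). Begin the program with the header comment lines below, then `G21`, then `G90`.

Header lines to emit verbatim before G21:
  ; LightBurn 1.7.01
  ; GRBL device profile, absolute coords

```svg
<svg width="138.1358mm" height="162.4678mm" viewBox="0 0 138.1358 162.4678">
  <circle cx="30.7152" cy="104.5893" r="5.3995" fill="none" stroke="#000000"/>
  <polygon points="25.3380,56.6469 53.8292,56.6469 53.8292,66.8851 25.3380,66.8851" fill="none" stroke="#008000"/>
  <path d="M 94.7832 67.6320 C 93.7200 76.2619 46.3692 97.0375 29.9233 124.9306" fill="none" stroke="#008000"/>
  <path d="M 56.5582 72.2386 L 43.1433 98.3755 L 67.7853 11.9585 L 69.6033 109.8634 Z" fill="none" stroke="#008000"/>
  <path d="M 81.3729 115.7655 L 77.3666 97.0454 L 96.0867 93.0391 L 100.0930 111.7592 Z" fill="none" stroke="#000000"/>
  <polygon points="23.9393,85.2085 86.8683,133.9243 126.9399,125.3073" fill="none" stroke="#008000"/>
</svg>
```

Since the viewBox matches the mm dimensions, user units are millimetres directly. The only transform is the Y-flip y_m = 162.4678 − y_svg.

Shape 1 is a circle drawn with `<circle>`. Its stroke #000000 means score at S640, F1553. After flipping Y the toolpath is (36.1147,57.8785) → (34.5332,61.6965) → (30.7152,63.2780) → (26.8972,61.6965) → (25.3157,57.8785) → (26.8972,54.0605) → (30.7152,52.4790) → (34.5332,54.0605) → (36.1147,57.8785), returning to the start.

Shape 2 is a rectangle drawn with `<polygon>`. Its stroke #008000 means engrave at S118, F3183. After flipping Y the toolpath is (25.3380,105.8209) → (53.8292,105.8209) → (53.8292,95.5827) → (25.3380,95.5827) → (25.3380,105.8209), returning to the start.

Shape 3 is a cubic bezier drawn with `<path>`. Its stroke #008000 means engrave at S118, F3183. After flipping Y the toolpath is (94.7832,94.8358) → (86.5130,86.1646) → (68.1218,73.4102) → (46.8463,57.0439) → (29.9233,37.5372).

Shape 4 is a closed polygon drawn with `<path>`. Its stroke #008000 means engrave at S118, F3183. After flipping Y the toolpath is (56.5582,90.2292) → (43.1433,64.0923) → (67.7853,150.5093) → (69.6033,52.6044) → (56.5582,90.2292), returning to the start.

Shape 5 is a regular polygon drawn with `<path>`. Its stroke #000000 means score at S640, F1553. After flipping Y the toolpath is (81.3729,46.7023) → (77.3666,65.4224) → (96.0867,69.4287) → (100.0930,50.7086) → (81.3729,46.7023), returning to the start.

Shape 6 is a closed polygon drawn with `<polygon>`. Its stroke #008000 means engrave at S118, F3183. After flipping Y the toolpath is (23.9393,77.2593) → (86.8683,28.5435) → (126.9399,37.1605) → (23.9393,77.2593), returning to the start.

; LightBurn 1.7.01
; GRBL device profile, absolute coords
G21
G90
G0 X36.1147 Y57.8785
M4 S640
G1 X34.5332 Y61.6965 F1553
G1 X30.7152 Y63.2780
G1 X26.8972 Y61.6965
G1 X25.3157 Y57.8785
G1 X26.8972 Y54.0605
G1 X30.7152 Y52.4790
G1 X34.5332 Y54.0605
G1 X36.1147 Y57.8785
M5
G0 X25.3380 Y105.8209
M4 S118
G1 X53.8292 Y105.8209 F3183
G1 X53.8292 Y95.5827
G1 X25.3380 Y95.5827
G1 X25.3380 Y105.8209
M5
G0 X94.7832 Y94.8358
M4 S118
G1 X86.5130 Y86.1646 F3183
G1 X68.1218 Y73.4102
G1 X46.8463 Y57.0439
G1 X29.9233 Y37.5372
M5
G0 X56.5582 Y90.2292
M4 S118
G1 X43.1433 Y64.0923 F3183
G1 X67.7853 Y150.5093
G1 X69.6033 Y52.6044
G1 X56.5582 Y90.2292
M5
G0 X81.3729 Y46.7023
M4 S640
G1 X77.3666 Y65.4224 F1553
G1 X96.0867 Y69.4287
G1 X100.0930 Y50.7086
G1 X81.3729 Y46.7023
M5
G0 X23.9393 Y77.2593
M4 S118
G1 X86.8683 Y28.5435 F3183
G1 X126.9399 Y37.1605
G1 X23.9393 Y77.2593
M5
G0 X0.0000 Y0.0000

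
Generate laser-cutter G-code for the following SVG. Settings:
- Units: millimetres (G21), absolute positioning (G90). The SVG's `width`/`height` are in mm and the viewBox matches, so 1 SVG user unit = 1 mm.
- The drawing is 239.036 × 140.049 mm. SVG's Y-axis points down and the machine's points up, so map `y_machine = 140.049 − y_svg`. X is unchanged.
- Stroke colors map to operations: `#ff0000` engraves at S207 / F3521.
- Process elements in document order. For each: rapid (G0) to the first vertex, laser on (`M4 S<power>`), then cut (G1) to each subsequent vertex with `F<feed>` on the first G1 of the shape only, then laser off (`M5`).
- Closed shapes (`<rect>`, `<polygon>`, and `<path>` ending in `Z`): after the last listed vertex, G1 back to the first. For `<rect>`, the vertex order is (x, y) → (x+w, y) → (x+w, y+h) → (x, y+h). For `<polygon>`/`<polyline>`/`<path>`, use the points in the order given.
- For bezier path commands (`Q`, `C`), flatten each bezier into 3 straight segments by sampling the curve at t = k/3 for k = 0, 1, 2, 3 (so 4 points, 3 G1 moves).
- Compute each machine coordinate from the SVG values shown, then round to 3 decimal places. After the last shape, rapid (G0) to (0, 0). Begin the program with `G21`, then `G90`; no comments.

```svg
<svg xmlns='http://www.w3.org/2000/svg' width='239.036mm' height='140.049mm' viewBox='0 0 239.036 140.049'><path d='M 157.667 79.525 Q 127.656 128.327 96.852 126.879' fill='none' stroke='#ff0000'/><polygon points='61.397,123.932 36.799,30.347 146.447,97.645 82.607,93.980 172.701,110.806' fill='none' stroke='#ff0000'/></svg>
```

Since the viewBox matches the mm dimensions, user units are millimetres directly. The only transform is the Y-flip y_m = 140.049 − y_svg.

Shape 1 is a quadratic bezier drawn with `<path>`. Its stroke #ff0000 means engrave at S207, F3521. After flipping Y the toolpath is (157.667,60.524) → (137.572,33.573) → (117.300,17.788) → (96.852,13.170).

Shape 2 is a closed polygon drawn with `<polygon>`. Its stroke #ff0000 means engrave at S207, F3521. After flipping Y the toolpath is (61.397,16.117) → (36.799,109.702) → (146.447,42.404) → (82.607,46.069) → (172.701,29.243) → (61.397,16.117), returning to the start.

G21
G90
G0 X157.667 Y60.524
M4 S207
G1 X137.572 Y33.573 F3521
G1 X117.300 Y17.788
G1 X96.852 Y13.170
M5
G0 X61.397 Y16.117
M4 S207
G1 X36.799 Y109.702 F3521
G1 X146.447 Y42.404
G1 X82.607 Y46.069
G1 X172.701 Y29.243
G1 X61.397 Y16.117
M5
G0 X0.000 Y0.000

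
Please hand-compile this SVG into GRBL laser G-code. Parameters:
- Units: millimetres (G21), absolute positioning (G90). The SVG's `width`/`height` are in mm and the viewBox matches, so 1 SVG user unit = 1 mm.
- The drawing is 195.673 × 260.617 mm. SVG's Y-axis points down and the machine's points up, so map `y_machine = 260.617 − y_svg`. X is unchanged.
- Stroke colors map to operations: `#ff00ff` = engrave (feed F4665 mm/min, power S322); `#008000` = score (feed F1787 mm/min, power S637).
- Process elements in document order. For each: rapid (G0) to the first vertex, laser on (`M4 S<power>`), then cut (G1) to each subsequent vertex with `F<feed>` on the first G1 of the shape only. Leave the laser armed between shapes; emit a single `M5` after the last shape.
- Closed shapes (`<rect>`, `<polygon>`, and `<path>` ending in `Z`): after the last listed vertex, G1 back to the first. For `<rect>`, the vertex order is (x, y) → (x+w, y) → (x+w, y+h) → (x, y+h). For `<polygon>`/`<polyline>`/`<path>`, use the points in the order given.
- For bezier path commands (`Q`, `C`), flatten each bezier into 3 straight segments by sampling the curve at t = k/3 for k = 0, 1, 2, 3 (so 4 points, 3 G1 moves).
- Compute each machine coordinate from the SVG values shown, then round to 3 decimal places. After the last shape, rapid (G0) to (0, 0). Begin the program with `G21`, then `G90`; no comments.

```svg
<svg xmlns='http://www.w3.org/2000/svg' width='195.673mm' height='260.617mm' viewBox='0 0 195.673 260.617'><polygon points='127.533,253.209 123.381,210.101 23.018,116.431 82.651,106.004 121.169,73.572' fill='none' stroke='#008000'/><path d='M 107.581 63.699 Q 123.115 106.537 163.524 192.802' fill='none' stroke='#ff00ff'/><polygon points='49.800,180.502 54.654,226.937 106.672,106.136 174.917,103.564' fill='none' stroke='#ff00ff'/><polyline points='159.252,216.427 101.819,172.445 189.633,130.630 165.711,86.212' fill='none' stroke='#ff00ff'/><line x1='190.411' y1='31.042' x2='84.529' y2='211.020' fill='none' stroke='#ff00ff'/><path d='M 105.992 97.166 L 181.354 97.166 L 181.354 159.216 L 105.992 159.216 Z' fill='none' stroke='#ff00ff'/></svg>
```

Since the viewBox matches the mm dimensions, user units are millimetres directly. The only transform is the Y-flip y_m = 260.617 − y_svg.

Shape 1 is a closed polygon drawn with `<polygon>`. Its stroke #008000 means score at S637, F1787. After flipping Y the toolpath is (127.533,7.408) → (123.381,50.516) → (23.018,144.186) → (82.651,154.613) → (121.169,187.045) → (127.533,7.408), returning to the start.

Shape 2 is a quadratic bezier drawn with `<path>`. Its stroke #ff00ff means engrave at S322, F4665. After flipping Y the toolpath is (107.581,196.918) → (120.701,163.534) → (139.349,120.500) → (163.524,67.815).

Shape 3 is a closed polygon drawn with `<polygon>`. Its stroke #ff00ff means engrave at S322, F4665. After flipping Y the toolpath is (49.800,80.115) → (54.654,33.680) → (106.672,154.481) → (174.917,157.053) → (49.800,80.115), returning to the start.

Shape 4 is a open polyline drawn with `<polyline>`. Its stroke #ff00ff means engrave at S322, F4665. After flipping Y the toolpath is (159.252,44.190) → (101.819,88.172) → (189.633,129.987) → (165.711,174.405).

Shape 5 is a line segment drawn with `<line>`. Its stroke #ff00ff means engrave at S322, F4665. After flipping Y the toolpath is (190.411,229.575) → (84.529,49.597).

Shape 6 is a rectangle drawn with `<path>`. Its stroke #ff00ff means engrave at S322, F4665. After flipping Y the toolpath is (105.992,163.451) → (181.354,163.451) → (181.354,101.401) → (105.992,101.401) → (105.992,163.451), returning to the start.

G21
G90
G0 X127.533 Y7.408
M4 S637
G1 X123.381 Y50.516 F1787
G1 X23.018 Y144.186
G1 X82.651 Y154.613
G1 X121.169 Y187.045
G1 X127.533 Y7.408
G0 X107.581 Y196.918
M4 S322
G1 X120.701 Y163.534 F4665
G1 X139.349 Y120.500
G1 X163.524 Y67.815
G0 X49.800 Y80.115
M4 S322
G1 X54.654 Y33.680 F4665
G1 X106.672 Y154.481
G1 X174.917 Y157.053
G1 X49.800 Y80.115
G0 X159.252 Y44.190
M4 S322
G1 X101.819 Y88.172 F4665
G1 X189.633 Y129.987
G1 X165.711 Y174.405
G0 X190.411 Y229.575
M4 S322
G1 X84.529 Y49.597 F4665
G0 X105.992 Y163.451
M4 S322
G1 X181.354 Y163.451 F4665
G1 X181.354 Y101.401
G1 X105.992 Y101.401
G1 X105.992 Y163.451
M5
G0 X0.000 Y0.000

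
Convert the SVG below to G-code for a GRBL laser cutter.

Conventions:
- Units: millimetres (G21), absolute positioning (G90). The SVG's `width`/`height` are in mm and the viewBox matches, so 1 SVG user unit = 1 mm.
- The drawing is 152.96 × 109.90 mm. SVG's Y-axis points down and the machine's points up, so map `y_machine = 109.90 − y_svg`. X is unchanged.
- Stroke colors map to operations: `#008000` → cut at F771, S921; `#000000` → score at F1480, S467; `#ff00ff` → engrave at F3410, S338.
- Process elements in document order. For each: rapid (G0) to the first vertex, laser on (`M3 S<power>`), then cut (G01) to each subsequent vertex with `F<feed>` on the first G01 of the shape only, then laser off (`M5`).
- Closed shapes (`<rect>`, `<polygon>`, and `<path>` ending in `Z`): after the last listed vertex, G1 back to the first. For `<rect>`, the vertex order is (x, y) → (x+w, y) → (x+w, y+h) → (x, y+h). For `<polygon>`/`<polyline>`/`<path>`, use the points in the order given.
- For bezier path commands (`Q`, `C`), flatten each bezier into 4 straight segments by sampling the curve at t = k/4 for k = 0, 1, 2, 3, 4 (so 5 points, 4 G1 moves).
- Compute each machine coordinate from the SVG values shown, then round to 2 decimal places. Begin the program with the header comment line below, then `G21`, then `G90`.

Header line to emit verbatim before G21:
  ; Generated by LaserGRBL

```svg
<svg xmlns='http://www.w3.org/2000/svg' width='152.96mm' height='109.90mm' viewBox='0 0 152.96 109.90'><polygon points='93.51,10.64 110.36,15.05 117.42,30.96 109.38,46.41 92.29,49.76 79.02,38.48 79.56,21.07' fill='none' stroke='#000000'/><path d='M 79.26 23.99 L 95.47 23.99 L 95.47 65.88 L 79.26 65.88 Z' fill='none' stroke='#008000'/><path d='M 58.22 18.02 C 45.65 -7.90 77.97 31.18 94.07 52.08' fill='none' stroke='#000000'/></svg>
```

; Generated by LaserGRBL
G21
G90
G0 X93.51 Y99.26
M3 S467
G01 X110.36 Y94.85 F1480
G01 X117.42 Y78.94
G01 X109.38 Y63.49
G01 X92.29 Y60.14
G01 X79.02 Y71.42
G01 X79.56 Y88.83
G01 X93.51 Y99.26
M5
G0 X79.26 Y85.91
M3 S921
G01 X95.47 Y85.91 F771
G01 X95.47 Y44.02
G01 X79.26 Y44.02
G01 X79.26 Y85.91
M5
G0 X58.22 Y91.88
M3 S467
G01 X56.25 Y100.43 F1480
G01 X65.39 Y92.41
G01 X79.91 Y75.60
G01 X94.07 Y57.82
M5

viewBox `0 0 152.96 109.90` with mm width/height → 1 unit = 1 mm. Flip: y_m = 109.90 − y_svg.

**Shape 1** — `<polygon>` regular polygon, stroke `#000000` → score (S467, F1480). Machine vertices: (93.51,99.26) → (110.36,94.85) → (117.42,78.94) → (109.38,63.49) → (92.29,60.14) → (79.02,71.42) → (79.56,88.83) → (93.51,99.26). Closed: final G1 returns to the first vertex.

**Shape 2** — `<path>` rectangle, stroke `#008000` → cut (S921, F771). Machine vertices: (79.26,85.91) → (95.47,85.91) → (95.47,44.02) → (79.26,44.02) → (79.26,85.91). Closed: final G1 returns to the first vertex.

**Shape 3** — `<path>` cubic bezier, stroke `#000000` → score (S467, F1480). Control points (SVG): P0=(58.22,18.02), P1=(45.65,-7.90), P2=(77.97,31.18), P3=(94.07,52.08); sampled at t=k/4. Machine vertices: (58.22,91.88) → (56.25,100.43) → (65.39,92.41) → (79.91,75.60) → (94.07,57.82). Open path.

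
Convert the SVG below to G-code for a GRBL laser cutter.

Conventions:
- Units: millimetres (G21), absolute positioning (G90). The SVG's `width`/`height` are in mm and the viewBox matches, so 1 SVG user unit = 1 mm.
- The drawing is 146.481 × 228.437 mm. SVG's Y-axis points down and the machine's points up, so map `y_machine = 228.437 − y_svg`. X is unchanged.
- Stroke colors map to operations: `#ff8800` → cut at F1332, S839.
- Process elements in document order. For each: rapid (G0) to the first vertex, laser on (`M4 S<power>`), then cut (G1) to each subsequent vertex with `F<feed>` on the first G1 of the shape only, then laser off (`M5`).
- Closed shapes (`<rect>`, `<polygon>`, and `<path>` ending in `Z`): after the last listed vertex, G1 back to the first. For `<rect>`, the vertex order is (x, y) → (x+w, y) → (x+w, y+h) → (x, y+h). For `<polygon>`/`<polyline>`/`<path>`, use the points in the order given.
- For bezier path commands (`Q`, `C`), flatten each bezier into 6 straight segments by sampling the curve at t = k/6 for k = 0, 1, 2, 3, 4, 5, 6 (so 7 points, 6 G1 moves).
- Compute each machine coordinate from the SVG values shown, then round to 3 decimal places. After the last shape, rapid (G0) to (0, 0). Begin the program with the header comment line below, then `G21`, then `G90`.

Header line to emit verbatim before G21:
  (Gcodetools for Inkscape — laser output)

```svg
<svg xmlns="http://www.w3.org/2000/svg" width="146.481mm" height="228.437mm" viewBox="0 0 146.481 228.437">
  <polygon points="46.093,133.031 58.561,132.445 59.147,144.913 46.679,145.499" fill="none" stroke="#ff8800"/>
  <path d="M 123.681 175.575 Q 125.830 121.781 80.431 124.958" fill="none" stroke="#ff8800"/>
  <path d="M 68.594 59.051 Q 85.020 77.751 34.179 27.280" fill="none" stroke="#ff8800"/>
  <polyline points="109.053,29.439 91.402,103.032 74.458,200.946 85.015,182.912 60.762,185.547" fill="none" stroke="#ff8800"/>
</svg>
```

1 u = 1 mm; y_m = 228.437 − y.

[1] `<polygon>` regular polygon, #ff8800→cut S839 F1332: (46.093,95.406) → (58.561,95.992) → (59.147,83.524) → (46.679,82.938) → (46.093,95.406) (closed)

[2] `<path>` quadratic bezier, #ff8800→cut S839 F1332: (123.681,52.862) → (123.077,69.211) → (119.831,82.395) → (113.943,92.413) → (105.414,99.267) → (94.243,102.955) → (80.431,103.479)

[3] `<path>` quadratic bezier, #ff8800→cut S839 F1332: (68.594,169.386) → (72.201,165.074) → (72.071,164.605) → (68.203,167.979) → (60.599,175.195) → (49.257,186.255) → (34.179,201.157)

[4] `<polyline>` open polyline, #ff8800→cut S839 F1332: (109.053,198.998) → (91.402,125.405) → (74.458,27.491) → (85.015,45.525) → (60.762,42.890)

(Gcodetools for Inkscape — laser output)
G21
G90
G0 X46.093 Y95.406
M4 S839
G1 X58.561 Y95.992 F1332
G1 X59.147 Y83.524
G1 X46.679 Y82.938
G1 X46.093 Y95.406
M5
G0 X123.681 Y52.862
M4 S839
G1 X123.077 Y69.211 F1332
G1 X119.831 Y82.395
G1 X113.943 Y92.413
G1 X105.414 Y99.267
G1 X94.243 Y102.955
G1 X80.431 Y103.479
M5
G0 X68.594 Y169.386
M4 S839
G1 X72.201 Y165.074 F1332
G1 X72.071 Y164.605
G1 X68.203 Y167.979
G1 X60.599 Y175.195
G1 X49.257 Y186.255
G1 X34.179 Y201.157
M5
G0 X109.053 Y198.998
M4 S839
G1 X91.402 Y125.405 F1332
G1 X74.458 Y27.491
G1 X85.015 Y45.525
G1 X60.762 Y42.890
M5
G0 X0.000 Y0.000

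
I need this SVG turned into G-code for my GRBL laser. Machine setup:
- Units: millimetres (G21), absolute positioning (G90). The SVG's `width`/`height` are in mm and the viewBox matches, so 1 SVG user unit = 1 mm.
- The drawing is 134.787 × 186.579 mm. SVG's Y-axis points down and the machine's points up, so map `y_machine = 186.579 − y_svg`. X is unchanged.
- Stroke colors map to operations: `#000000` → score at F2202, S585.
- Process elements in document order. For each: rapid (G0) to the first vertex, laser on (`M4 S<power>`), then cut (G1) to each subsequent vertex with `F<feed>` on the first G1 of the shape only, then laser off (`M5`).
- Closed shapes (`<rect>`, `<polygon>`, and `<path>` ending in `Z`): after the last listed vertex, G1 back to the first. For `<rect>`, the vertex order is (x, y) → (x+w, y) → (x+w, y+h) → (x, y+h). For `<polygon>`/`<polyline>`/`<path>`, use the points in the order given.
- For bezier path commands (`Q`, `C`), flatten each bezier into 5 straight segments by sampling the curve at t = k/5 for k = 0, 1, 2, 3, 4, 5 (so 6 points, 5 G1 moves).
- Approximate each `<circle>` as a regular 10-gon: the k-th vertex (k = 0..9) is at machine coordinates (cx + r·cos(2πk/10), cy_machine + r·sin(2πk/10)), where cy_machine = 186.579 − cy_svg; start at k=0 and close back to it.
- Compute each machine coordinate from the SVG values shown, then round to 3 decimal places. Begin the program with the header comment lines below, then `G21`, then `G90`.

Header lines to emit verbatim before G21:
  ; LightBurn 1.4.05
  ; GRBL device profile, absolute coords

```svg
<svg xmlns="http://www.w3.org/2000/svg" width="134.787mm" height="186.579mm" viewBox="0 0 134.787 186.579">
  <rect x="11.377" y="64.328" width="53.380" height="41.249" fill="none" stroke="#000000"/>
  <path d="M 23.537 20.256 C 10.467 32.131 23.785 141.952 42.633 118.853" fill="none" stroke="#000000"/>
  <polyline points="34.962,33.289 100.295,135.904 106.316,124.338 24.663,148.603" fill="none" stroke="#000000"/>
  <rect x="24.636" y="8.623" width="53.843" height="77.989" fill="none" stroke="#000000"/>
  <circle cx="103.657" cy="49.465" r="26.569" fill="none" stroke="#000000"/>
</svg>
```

viewBox `0 0 134.787 186.579` with mm width/height → 1 unit = 1 mm. Flip: y_m = 186.579 − y_svg.

**Shape 1** — `<rect>` rectangle, stroke `#000000` → score (S585, F2202). Machine vertices: (11.377,122.251) → (64.757,122.251) → (64.757,81.002) → (11.377,81.002) → (11.377,122.251). Closed: final G1 returns to the first vertex.

**Shape 2** — `<path>` cubic bezier, stroke `#000000` → score (S585, F2202). Control points (SVG): P0=(23.537,20.256), P1=(10.467,32.131), P2=(23.785,141.952), P3=(42.633,118.853); sampled at t=k/5. Machine vertices: (23.537,166.323) → (18.695,149.291) → (19.184,119.834) → (24.005,89.033) → (32.155,67.970) → (42.633,67.726). Open path.

**Shape 3** — `<polyline>` open polyline, stroke `#000000` → score (S585, F2202). Machine vertices: (34.962,153.290) → (100.295,50.675) → (106.316,62.241) → (24.663,37.976). Open path.

**Shape 4** — `<rect>` rectangle, stroke `#000000` → score (S585, F2202). Machine vertices: (24.636,177.956) → (78.479,177.956) → (78.479,99.967) → (24.636,99.967) → (24.636,177.956). Closed: final G1 returns to the first vertex.

**Shape 5** — `<circle>` circle, stroke `#000000` → score (S585, F2202). Machine vertices: (130.226,137.114) → (125.152,152.731) → (111.867,162.383) → (95.447,162.383) → (82.162,152.731) → (77.088,137.114) → (82.162,121.497) → (95.447,111.845) → (111.867,111.845) → (125.152,121.497) → (130.226,137.114). Closed: final G1 returns to the first vertex.

; LightBurn 1.4.05
; GRBL device profile, absolute coords
G21
G90
G0 X11.377 Y122.251
M4 S585
G1 X64.757 Y122.251 F2202
G1 X64.757 Y81.002
G1 X11.377 Y81.002
G1 X11.377 Y122.251
M5
G0 X23.537 Y166.323
M4 S585
G1 X18.695 Y149.291 F2202
G1 X19.184 Y119.834
G1 X24.005 Y89.033
G1 X32.155 Y67.970
G1 X42.633 Y67.726
M5
G0 X34.962 Y153.290
M4 S585
G1 X100.295 Y50.675 F2202
G1 X106.316 Y62.241
G1 X24.663 Y37.976
M5
G0 X24.636 Y177.956
M4 S585
G1 X78.479 Y177.956 F2202
G1 X78.479 Y99.967
G1 X24.636 Y99.967
G1 X24.636 Y177.956
M5
G0 X130.226 Y137.114
M4 S585
G1 X125.152 Y152.731 F2202
G1 X111.867 Y162.383
G1 X95.447 Y162.383
G1 X82.162 Y152.731
G1 X77.088 Y137.114
G1 X82.162 Y121.497
G1 X95.447 Y111.845
G1 X111.867 Y111.845
G1 X125.152 Y121.497
G1 X130.226 Y137.114
M5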